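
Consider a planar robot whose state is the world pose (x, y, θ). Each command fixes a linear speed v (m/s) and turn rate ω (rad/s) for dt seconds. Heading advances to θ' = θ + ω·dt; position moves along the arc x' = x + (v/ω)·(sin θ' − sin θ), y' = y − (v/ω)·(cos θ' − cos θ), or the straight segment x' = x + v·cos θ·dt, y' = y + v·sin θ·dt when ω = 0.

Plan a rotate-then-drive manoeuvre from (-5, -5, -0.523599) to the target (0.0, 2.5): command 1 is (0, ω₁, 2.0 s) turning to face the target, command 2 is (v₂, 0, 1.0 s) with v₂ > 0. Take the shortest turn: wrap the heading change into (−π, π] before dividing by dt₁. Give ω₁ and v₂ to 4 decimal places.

heading to target = atan2(2.5−-5, 0−-5) = 0.9828
Δθ = wrap(0.9828 − -0.5236) = 1.5064; ω₁ = Δθ/dt₁ = 0.7532
distance = √((0−-5)² + (2.5−-5)²) = 9.0139; v₂ = distance/dt₂ = 9.0139

ω₁ = 0.7532, v₂ = 9.0139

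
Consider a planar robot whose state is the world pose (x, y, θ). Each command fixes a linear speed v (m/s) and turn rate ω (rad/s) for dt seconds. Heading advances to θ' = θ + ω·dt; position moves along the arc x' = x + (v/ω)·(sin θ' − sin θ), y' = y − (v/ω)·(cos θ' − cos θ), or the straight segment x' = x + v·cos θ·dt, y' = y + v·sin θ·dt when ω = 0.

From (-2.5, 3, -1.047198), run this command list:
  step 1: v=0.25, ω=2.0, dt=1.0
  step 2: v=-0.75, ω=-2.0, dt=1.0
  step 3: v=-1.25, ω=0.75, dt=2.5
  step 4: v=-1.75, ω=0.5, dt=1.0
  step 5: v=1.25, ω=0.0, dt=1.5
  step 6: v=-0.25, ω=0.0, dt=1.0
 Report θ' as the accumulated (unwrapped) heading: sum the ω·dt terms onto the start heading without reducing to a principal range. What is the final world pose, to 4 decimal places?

(-6.0197, 3.3657, 1.3278)

step 1: θ'=0.9528 (R=0.1250) → pose (-2.2899, 2.9901, 0.9528)
step 2: θ'=-1.0472 (R=0.3750) → pose (-2.9203, 3.0199, -1.0472)
step 3: θ'=0.8278 (R=-1.6667) → pose (-5.5911, 3.3140, 0.8278)
step 4: θ'=1.3278 (R=-3.5000) → pose (-6.4107, 1.7884, 1.3278)
step 5: θ'=1.3278 (straight) → pose (-5.9595, 3.6083, 1.3278)
step 6: θ'=1.3278 (straight) → pose (-6.0197, 3.3657, 1.3278)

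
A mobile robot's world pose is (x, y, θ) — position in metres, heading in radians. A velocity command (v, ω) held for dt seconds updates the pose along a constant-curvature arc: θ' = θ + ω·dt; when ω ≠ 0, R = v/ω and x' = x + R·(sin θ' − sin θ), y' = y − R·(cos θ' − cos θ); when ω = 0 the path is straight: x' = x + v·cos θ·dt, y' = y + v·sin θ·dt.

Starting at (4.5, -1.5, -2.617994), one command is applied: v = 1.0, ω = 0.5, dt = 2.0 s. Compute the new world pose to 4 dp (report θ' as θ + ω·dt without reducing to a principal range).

(3.5022, -3.1377, -1.6180)

θ' = -2.6180 + 0.5·2.0 = -1.6180
R = v/ω = 1.0/0.5 = 2.0000
x' = 4.5 + 2.0000·(sin -1.6180 − sin -2.6180) = 3.5022
y' = -1.5 − 2.0000·(cos -1.6180 − cos -2.6180) = -3.1377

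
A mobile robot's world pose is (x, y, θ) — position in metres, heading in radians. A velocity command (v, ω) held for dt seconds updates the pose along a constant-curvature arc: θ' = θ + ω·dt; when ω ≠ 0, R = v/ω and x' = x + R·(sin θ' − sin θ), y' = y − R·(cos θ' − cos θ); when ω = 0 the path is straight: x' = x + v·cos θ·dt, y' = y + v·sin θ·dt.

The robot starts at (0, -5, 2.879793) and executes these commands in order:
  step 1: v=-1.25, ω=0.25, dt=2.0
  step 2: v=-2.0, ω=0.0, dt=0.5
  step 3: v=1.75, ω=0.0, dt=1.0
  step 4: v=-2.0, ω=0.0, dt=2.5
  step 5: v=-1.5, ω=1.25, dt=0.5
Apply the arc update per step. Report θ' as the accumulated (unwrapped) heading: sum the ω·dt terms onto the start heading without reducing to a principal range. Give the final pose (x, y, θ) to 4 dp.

(7.2326, -3.6403, 4.0048)

step 1: θ'=3.3798 (R=-5.0000) → pose (2.4739, -5.0292, 3.3798)
step 2: θ'=3.3798 (straight) → pose (3.4456, -4.7932, 3.3798)
step 3: θ'=3.3798 (straight) → pose (1.7450, -5.2062, 3.3798)
step 4: θ'=3.3798 (straight) → pose (6.6039, -4.0264, 3.3798)
step 5: θ'=4.0048 (R=-1.2000) → pose (7.2326, -3.6403, 4.0048)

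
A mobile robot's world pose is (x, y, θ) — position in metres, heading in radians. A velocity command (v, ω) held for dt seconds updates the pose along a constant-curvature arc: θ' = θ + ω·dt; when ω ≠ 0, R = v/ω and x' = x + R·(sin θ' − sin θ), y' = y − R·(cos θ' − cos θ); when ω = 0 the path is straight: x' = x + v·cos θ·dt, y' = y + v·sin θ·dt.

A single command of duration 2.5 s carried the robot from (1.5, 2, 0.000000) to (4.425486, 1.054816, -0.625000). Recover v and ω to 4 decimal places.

Δθ = -0.625000 − 0.000000 = -0.625000
ω = Δθ/dt = -0.625000/2.5 = -0.2500
R = Δx/(sin θ' − sin θ) = -5.0000
v = R·ω = -5.0000·-0.2500 = 1.2500

v = 1.2500, ω = -0.2500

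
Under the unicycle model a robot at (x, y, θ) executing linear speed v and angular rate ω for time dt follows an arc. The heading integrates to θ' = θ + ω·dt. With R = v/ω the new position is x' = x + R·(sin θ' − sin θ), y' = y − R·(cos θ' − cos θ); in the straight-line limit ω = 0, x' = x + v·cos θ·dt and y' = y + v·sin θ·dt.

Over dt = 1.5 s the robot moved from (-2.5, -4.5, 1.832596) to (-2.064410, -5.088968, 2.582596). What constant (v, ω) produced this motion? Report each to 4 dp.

Δθ = 2.582596 − 1.832596 = 0.750000
ω = Δθ/dt = 0.750000/1.5 = 0.5000
R = −Δy/(cos θ' − cos θ) = -1.0000
v = R·ω = -1.0000·0.5000 = -0.5000

v = -0.5000, ω = 0.5000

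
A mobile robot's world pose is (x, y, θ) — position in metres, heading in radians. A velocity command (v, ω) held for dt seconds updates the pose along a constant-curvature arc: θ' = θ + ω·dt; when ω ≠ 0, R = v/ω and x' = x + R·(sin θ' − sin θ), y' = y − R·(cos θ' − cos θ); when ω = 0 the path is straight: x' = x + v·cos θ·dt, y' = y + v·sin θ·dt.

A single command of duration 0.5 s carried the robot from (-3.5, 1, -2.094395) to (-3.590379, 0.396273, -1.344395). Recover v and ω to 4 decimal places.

v = 1.2500, ω = 1.5000

Δθ = -1.344395 − -2.094395 = 0.750000
ω = Δθ/dt = 0.750000/0.5 = 1.5000
R = −Δy/(cos θ' − cos θ) = 0.8333
v = R·ω = 0.8333·1.5000 = 1.2500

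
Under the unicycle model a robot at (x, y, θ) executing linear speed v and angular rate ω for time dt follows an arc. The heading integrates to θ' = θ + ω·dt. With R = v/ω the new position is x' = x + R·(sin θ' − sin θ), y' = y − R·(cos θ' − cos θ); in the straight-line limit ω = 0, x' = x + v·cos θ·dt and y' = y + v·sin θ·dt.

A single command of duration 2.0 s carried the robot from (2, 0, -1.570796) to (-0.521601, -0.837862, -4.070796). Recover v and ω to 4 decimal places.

v = 1.7500, ω = -1.2500

Δθ = -4.070796 − -1.570796 = -2.500000
ω = Δθ/dt = -2.500000/2.0 = -1.2500
R = Δx/(sin θ' − sin θ) = -1.4000
v = R·ω = -1.4000·-1.2500 = 1.7500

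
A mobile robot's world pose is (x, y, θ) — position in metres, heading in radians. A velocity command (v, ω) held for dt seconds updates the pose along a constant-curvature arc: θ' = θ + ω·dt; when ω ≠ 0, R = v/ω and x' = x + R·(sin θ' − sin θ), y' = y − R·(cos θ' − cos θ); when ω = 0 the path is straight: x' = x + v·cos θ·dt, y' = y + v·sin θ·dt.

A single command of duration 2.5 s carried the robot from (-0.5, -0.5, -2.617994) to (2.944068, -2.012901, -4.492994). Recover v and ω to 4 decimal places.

v = -1.7500, ω = -0.7500

Δθ = -4.492994 − -2.617994 = -1.875000
ω = Δθ/dt = -1.875000/2.5 = -0.7500
R = Δx/(sin θ' − sin θ) = 2.3333
v = R·ω = 2.3333·-0.7500 = -1.7500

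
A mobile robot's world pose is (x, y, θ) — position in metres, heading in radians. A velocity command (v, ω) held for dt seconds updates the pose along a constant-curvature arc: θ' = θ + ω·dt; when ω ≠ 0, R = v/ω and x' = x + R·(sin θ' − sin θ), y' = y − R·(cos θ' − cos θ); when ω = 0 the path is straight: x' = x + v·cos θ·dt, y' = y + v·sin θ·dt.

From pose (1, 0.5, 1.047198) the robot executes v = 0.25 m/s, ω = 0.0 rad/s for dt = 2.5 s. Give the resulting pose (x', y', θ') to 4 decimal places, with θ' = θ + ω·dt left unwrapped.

θ' = 1.0472 + 0.0·2.5 = 1.0472
ω = 0 → straight: x' = 1 + 0.25·cos(1.0472)·2.5 = 1.3125
y' = 0.5 + 0.25·sin(1.0472)·2.5 = 1.0413

(1.3125, 1.0413, 1.0472)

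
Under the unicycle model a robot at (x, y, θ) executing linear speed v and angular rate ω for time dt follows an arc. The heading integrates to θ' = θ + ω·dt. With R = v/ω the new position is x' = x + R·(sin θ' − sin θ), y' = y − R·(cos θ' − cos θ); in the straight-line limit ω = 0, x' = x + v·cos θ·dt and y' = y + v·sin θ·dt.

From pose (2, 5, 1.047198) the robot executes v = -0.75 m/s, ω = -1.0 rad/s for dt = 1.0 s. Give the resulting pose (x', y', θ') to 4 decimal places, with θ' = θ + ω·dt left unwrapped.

(1.3859, 4.6258, 0.0472)

θ' = 1.0472 + -1.0·1.0 = 0.0472
R = v/ω = -0.75/-1.0 = 0.7500
x' = 2 + 0.7500·(sin 0.0472 − sin 1.0472) = 1.3859
y' = 5 − 0.7500·(cos 0.0472 − cos 1.0472) = 4.6258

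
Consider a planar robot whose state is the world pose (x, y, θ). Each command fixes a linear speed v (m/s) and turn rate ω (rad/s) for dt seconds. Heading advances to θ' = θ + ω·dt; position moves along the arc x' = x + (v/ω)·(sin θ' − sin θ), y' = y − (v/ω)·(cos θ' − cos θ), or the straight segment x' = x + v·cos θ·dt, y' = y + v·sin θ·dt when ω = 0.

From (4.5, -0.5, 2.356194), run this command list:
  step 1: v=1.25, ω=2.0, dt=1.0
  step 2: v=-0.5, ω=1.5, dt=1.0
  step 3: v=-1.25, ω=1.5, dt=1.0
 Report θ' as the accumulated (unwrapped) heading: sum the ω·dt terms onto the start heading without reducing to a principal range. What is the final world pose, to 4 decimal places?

step 1: θ'=4.3562 (R=0.6250) → pose (3.4723, -0.7240, 4.3562)
step 2: θ'=5.8562 (R=-0.3333) → pose (3.2979, -0.3044, 5.8562)
step 3: θ'=7.3562 (R=-0.8333) → pose (2.2206, -0.6650, 7.3562)

(2.2206, -0.6650, 7.3562)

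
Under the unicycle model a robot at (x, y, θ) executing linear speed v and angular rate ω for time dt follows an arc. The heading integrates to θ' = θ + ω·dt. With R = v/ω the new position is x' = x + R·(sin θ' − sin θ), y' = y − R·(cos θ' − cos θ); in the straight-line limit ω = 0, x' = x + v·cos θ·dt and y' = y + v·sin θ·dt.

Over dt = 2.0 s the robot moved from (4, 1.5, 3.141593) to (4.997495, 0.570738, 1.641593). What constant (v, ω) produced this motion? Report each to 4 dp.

Δθ = 1.641593 − 3.141593 = -1.500000
ω = Δθ/dt = -1.500000/2.0 = -0.7500
R = Δx/(sin θ' − sin θ) = 1.0000
v = R·ω = 1.0000·-0.7500 = -0.7500

v = -0.7500, ω = -0.7500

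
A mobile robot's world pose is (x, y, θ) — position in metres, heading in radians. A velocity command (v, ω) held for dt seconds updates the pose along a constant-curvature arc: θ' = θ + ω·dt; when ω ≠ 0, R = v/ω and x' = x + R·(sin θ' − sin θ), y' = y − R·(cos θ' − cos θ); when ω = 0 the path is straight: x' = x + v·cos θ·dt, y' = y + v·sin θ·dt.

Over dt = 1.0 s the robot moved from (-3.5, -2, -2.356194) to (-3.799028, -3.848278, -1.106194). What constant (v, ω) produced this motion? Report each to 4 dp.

Δθ = -1.106194 − -2.356194 = 1.250000
ω = Δθ/dt = 1.250000/1.0 = 1.2500
R = −Δy/(cos θ' − cos θ) = 1.6000
v = R·ω = 1.6000·1.2500 = 2.0000

v = 2.0000, ω = 1.2500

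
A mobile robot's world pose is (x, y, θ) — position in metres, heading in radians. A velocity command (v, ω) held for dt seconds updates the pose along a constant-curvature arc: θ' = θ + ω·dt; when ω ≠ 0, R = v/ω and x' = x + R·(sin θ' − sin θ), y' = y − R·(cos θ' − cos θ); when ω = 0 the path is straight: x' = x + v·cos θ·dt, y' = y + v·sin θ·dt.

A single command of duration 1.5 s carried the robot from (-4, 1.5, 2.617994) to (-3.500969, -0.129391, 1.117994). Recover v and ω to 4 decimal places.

v = -1.2500, ω = -1.0000

Δθ = 1.117994 − 2.617994 = -1.500000
ω = Δθ/dt = -1.500000/1.5 = -1.0000
R = −Δy/(cos θ' − cos θ) = 1.2500
v = R·ω = 1.2500·-1.0000 = -1.2500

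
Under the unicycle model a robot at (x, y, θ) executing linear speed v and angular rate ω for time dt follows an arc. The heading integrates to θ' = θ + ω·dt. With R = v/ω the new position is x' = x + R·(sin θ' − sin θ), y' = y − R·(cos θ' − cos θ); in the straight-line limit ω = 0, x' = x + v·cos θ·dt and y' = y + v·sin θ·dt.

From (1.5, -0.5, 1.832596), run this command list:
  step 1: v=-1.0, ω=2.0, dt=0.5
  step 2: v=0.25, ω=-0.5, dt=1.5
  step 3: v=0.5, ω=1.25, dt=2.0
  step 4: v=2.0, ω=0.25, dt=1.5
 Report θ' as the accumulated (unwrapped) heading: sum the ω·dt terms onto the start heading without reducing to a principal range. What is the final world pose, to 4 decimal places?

step 1: θ'=2.8326 (R=-0.5000) → pose (1.8309, -0.8469, 2.8326)
step 2: θ'=2.0826 (R=-0.5000) → pose (1.5470, -0.6155, 2.0826)
step 3: θ'=4.5826 (R=0.4000) → pose (0.8016, -0.7596, 4.5826)
step 4: θ'=4.9576 (R=8.0000) → pose (0.9737, -3.7371, 4.9576)

(0.9737, -3.7371, 4.9576)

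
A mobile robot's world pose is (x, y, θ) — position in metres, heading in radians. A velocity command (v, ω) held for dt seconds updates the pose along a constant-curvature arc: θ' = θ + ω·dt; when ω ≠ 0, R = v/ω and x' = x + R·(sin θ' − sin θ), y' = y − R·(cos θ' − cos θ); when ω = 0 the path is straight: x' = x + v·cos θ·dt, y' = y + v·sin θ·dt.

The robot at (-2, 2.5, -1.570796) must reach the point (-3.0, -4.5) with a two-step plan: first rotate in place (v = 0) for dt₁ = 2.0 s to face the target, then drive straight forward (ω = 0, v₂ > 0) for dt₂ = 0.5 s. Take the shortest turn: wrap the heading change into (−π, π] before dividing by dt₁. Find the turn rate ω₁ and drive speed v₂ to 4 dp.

heading to target = atan2(-4.5−2.5, -3−-2) = -1.7127
Δθ = wrap(-1.7127 − -1.5708) = -0.1419; ω₁ = Δθ/dt₁ = -0.0709
distance = √((-3−-2)² + (-4.5−2.5)²) = 7.0711; v₂ = distance/dt₂ = 14.1421

ω₁ = -0.0709, v₂ = 14.1421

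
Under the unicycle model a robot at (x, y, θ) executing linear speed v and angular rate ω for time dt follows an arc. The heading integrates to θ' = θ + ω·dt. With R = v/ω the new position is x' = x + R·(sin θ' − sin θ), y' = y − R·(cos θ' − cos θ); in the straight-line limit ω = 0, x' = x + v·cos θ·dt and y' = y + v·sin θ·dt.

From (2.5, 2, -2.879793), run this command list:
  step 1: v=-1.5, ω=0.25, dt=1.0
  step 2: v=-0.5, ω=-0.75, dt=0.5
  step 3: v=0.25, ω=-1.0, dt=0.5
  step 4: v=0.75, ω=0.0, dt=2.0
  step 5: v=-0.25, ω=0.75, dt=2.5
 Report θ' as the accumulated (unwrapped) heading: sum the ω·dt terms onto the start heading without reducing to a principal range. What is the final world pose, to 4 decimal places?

step 1: θ'=-2.6298 (R=-6.0000) → pose (3.8856, 2.5644, -2.6298)
step 2: θ'=-3.0048 (R=0.6667) → pose (4.1211, 2.6436, -3.0048)
step 3: θ'=-3.5048 (R=-0.2500) → pose (3.9982, 2.6575, -3.5048)
step 4: θ'=-3.5048 (straight) → pose (2.5961, 3.1904, -3.5048)
step 5: θ'=-1.6298 (R=-0.3333) → pose (3.0473, 3.4824, -1.6298)

(3.0473, 3.4824, -1.6298)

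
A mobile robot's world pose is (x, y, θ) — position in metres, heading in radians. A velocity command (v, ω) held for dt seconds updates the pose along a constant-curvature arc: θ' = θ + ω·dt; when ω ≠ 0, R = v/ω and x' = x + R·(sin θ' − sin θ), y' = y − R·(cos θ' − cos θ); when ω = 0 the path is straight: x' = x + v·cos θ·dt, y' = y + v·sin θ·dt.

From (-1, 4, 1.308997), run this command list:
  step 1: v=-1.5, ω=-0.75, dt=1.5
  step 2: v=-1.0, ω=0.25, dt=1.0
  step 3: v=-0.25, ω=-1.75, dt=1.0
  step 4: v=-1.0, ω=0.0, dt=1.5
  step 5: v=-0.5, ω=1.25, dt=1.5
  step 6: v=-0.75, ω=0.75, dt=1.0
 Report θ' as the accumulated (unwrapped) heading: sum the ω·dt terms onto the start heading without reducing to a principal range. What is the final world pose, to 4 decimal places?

(-5.1273, 3.4426, 1.3090)

step 1: θ'=0.1840 (R=2.0000) → pose (-2.5659, 2.5514, 0.1840)
step 2: θ'=0.4340 (R=-4.0000) → pose (-3.5161, 2.2481, 0.4340)
step 3: θ'=-1.3160 (R=0.1429) → pose (-3.7144, 2.3417, -1.3160)
step 4: θ'=-1.3160 (straight) → pose (-4.0925, 3.7933, -1.3160)
step 5: θ'=0.5590 (R=-0.4000) → pose (-4.6917, 4.0316, 0.5590)
step 6: θ'=1.3090 (R=-1.0000) → pose (-5.1273, 3.4426, 1.3090)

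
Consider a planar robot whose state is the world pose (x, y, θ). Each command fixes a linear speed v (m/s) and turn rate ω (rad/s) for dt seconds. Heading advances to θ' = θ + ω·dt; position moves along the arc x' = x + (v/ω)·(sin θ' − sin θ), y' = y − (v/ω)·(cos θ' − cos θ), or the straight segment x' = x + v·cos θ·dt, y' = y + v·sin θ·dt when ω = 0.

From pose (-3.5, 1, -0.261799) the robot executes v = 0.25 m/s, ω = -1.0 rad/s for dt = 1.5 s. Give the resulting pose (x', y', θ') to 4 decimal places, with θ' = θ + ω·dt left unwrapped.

θ' = -0.2618 + -1.0·1.5 = -1.7618
R = v/ω = 0.25/-1.0 = -0.2500
x' = -3.5 + -0.2500·(sin -1.7618 − sin -0.2618) = -3.3193
y' = 1 − -0.2500·(cos -1.7618 − cos -0.2618) = 0.7111

(-3.3193, 0.7111, -1.7618)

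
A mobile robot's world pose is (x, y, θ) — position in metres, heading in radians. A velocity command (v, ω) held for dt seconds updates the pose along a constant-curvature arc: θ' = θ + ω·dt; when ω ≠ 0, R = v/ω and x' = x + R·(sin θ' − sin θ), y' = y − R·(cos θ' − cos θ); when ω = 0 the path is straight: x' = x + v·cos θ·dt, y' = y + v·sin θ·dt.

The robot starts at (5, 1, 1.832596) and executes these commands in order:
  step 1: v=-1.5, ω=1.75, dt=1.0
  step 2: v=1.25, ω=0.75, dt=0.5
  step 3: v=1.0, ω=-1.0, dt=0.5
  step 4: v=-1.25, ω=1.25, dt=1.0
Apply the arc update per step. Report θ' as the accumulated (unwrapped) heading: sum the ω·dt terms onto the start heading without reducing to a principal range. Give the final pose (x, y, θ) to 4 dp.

(5.9628, 0.7617, 4.7076)

step 1: θ'=3.5826 (R=-0.8571) → pose (6.1938, 0.4467, 3.5826)
step 2: θ'=3.9576 (R=1.6667) → pose (5.6912, 0.0814, 3.9576)
step 3: θ'=3.4576 (R=-1.0000) → pose (5.2736, -0.1839, 3.4576)
step 4: θ'=4.7076 (R=-1.0000) → pose (5.9628, 0.7617, 4.7076)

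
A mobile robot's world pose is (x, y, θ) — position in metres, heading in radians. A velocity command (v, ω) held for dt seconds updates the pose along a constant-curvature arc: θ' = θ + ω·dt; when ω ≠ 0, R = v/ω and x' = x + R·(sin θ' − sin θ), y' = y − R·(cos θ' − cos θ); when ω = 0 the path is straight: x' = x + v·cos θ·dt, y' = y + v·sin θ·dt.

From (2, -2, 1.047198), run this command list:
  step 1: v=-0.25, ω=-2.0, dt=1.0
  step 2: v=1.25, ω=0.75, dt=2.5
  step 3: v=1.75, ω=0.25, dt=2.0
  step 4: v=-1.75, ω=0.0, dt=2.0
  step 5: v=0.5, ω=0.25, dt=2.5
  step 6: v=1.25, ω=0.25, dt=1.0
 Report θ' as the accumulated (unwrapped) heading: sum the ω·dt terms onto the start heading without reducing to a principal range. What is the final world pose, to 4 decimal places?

(4.3966, -0.0791, 2.2972)

step 1: θ'=-0.9528 (R=0.1250) → pose (1.7899, -2.0099, -0.9528)
step 2: θ'=0.9222 (R=1.6667) → pose (4.4765, -2.0510, 0.9222)
step 3: θ'=1.4222 (R=7.0000) → pose (5.8208, 1.1411, 1.4222)
step 4: θ'=1.4222 (straight) → pose (5.3026, -2.3203, 1.4222)
step 5: θ'=2.0472 (R=2.0000) → pose (5.1020, -1.1071, 2.0472)
step 6: θ'=2.2972 (R=5.0000) → pose (4.3966, -0.0791, 2.2972)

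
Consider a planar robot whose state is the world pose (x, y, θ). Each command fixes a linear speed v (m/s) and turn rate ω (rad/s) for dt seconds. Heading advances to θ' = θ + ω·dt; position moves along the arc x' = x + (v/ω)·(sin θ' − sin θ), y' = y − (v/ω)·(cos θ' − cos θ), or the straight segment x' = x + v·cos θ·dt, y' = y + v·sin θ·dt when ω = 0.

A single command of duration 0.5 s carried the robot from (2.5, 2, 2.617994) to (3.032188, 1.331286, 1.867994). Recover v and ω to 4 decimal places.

v = -1.7500, ω = -1.5000

Δθ = 1.867994 − 2.617994 = -0.750000
ω = Δθ/dt = -0.750000/0.5 = -1.5000
R = −Δy/(cos θ' − cos θ) = 1.1667
v = R·ω = 1.1667·-1.5000 = -1.7500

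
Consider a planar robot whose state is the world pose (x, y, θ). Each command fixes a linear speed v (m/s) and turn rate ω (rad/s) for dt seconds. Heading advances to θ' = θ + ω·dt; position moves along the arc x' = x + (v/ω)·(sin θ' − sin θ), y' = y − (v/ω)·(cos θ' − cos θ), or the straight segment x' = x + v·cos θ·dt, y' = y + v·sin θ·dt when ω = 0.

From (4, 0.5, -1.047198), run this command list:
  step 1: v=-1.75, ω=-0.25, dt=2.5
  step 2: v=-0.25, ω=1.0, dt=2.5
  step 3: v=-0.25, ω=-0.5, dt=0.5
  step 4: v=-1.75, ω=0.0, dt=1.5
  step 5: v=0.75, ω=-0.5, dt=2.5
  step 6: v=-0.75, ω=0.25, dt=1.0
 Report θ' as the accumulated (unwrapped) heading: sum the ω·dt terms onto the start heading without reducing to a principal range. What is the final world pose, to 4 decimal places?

(1.4858, 3.6951, -0.4222)

step 1: θ'=-1.6722 (R=7.0000) → pose (3.0981, 4.7086, -1.6722)
step 2: θ'=0.8278 (R=-0.2500) → pose (2.6653, 4.9030, 0.8278)
step 3: θ'=0.5778 (R=0.5000) → pose (2.5702, 4.8224, 0.5778)
step 4: θ'=0.5778 (straight) → pose (0.3713, 3.3887, 0.5778)
step 5: θ'=-0.6722 (R=-1.5000) → pose (2.1246, 3.3059, -0.6722)
step 6: θ'=-0.4222 (R=-3.0000) → pose (1.4858, 3.6951, -0.4222)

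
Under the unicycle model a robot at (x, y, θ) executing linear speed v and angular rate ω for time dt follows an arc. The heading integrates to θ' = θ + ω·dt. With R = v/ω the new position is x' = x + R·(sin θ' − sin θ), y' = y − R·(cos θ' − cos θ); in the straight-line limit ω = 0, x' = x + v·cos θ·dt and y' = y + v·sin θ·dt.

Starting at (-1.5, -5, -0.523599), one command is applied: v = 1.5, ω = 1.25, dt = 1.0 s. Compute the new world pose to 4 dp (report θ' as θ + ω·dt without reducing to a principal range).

(-0.1030, -4.8579, 0.7264)

θ' = -0.5236 + 1.25·1.0 = 0.7264
R = v/ω = 1.5/1.25 = 1.2000
x' = -1.5 + 1.2000·(sin 0.7264 − sin -0.5236) = -0.1030
y' = -5 − 1.2000·(cos 0.7264 − cos -0.5236) = -4.8579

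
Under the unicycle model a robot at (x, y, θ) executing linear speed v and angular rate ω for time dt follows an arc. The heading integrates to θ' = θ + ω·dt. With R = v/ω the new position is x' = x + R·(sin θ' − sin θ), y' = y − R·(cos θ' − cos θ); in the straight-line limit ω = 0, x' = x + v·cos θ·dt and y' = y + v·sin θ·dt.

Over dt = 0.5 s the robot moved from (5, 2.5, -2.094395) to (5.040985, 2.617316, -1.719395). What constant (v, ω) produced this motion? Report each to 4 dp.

Δθ = -1.719395 − -2.094395 = 0.375000
ω = Δθ/dt = 0.375000/0.5 = 0.7500
R = −Δy/(cos θ' − cos θ) = -0.3333
v = R·ω = -0.3333·0.7500 = -0.2500

v = -0.2500, ω = 0.7500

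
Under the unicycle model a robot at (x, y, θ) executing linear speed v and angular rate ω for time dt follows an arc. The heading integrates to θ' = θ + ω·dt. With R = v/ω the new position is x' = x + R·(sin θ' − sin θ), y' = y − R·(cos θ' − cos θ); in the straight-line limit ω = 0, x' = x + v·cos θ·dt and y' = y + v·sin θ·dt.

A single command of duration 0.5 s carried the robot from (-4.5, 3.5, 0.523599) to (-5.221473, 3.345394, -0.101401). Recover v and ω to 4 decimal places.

v = -1.5000, ω = -1.2500

Δθ = -0.101401 − 0.523599 = -0.625000
ω = Δθ/dt = -0.625000/0.5 = -1.2500
R = Δx/(sin θ' − sin θ) = 1.2000
v = R·ω = 1.2000·-1.2500 = -1.5000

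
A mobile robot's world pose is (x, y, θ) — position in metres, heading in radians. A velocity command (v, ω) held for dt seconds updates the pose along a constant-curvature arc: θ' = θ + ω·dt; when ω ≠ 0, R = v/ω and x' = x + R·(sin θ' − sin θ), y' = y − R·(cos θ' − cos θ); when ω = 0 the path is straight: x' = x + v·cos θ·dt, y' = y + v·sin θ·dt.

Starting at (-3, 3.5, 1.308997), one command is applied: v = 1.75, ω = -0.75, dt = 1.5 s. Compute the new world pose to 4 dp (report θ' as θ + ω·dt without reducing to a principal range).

θ' = 1.3090 + -0.75·1.5 = 0.1840
R = v/ω = 1.75/-0.75 = -2.3333
x' = -3 + -2.3333·(sin 0.1840 − sin 1.3090) = -1.1731
y' = 3.5 − -2.3333·(cos 0.1840 − cos 1.3090) = 5.1900

(-1.1731, 5.1900, 0.1840)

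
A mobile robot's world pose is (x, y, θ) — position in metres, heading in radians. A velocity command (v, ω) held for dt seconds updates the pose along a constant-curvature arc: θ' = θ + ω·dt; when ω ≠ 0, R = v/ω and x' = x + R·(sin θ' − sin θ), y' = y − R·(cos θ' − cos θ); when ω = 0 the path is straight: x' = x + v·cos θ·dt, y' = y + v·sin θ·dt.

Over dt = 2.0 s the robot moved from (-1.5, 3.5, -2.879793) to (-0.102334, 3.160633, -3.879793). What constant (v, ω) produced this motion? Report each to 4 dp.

v = -0.7500, ω = -0.5000

Δθ = -3.879793 − -2.879793 = -1.000000
ω = Δθ/dt = -1.000000/2.0 = -0.5000
R = Δx/(sin θ' − sin θ) = 1.5000
v = R·ω = 1.5000·-0.5000 = -0.7500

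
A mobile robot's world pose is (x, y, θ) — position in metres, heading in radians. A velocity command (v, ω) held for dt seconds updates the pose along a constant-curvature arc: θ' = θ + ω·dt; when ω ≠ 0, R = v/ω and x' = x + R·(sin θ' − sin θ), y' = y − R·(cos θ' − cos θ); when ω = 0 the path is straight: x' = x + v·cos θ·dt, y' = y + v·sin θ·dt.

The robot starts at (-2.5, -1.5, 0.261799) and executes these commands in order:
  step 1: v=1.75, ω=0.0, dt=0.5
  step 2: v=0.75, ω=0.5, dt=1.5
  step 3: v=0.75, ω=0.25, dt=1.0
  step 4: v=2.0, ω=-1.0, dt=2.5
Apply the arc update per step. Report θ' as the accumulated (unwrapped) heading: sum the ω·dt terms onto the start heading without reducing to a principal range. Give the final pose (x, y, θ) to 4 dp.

step 1: θ'=0.2618 (straight) → pose (-1.6548, -1.2735, 0.2618)
step 2: θ'=1.0118 (R=1.5000) → pose (-0.7714, -0.6201, 1.0118)
step 3: θ'=1.2618 (R=3.0000) → pose (-0.4568, 0.0585, 1.2618)
step 4: θ'=-1.2382 (R=-2.0000) → pose (3.3389, 0.1033, -1.2382)

(3.3389, 0.1033, -1.2382)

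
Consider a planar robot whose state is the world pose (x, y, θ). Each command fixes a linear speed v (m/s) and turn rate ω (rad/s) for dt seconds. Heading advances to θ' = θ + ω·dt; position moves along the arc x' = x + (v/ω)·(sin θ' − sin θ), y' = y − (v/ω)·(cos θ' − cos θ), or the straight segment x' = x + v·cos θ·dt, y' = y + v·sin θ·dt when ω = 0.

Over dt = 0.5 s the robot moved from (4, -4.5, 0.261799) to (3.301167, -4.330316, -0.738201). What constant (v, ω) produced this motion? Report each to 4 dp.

v = -1.5000, ω = -2.0000

Δθ = -0.738201 − 0.261799 = -1.000000
ω = Δθ/dt = -1.000000/0.5 = -2.0000
R = Δx/(sin θ' − sin θ) = 0.7500
v = R·ω = 0.7500·-2.0000 = -1.5000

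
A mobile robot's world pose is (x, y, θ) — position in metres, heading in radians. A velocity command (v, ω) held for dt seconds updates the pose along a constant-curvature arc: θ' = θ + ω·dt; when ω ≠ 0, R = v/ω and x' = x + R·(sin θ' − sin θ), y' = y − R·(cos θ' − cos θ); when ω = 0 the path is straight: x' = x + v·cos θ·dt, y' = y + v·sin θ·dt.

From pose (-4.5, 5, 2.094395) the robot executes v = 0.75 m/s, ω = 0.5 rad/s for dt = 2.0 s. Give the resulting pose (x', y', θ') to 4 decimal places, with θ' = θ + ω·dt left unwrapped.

(-5.7283, 5.7483, 3.0944)

θ' = 2.0944 + 0.5·2.0 = 3.0944
R = v/ω = 0.75/0.5 = 1.5000
x' = -4.5 + 1.5000·(sin 3.0944 − sin 2.0944) = -5.7283
y' = 5 − 1.5000·(cos 3.0944 − cos 2.0944) = 5.7483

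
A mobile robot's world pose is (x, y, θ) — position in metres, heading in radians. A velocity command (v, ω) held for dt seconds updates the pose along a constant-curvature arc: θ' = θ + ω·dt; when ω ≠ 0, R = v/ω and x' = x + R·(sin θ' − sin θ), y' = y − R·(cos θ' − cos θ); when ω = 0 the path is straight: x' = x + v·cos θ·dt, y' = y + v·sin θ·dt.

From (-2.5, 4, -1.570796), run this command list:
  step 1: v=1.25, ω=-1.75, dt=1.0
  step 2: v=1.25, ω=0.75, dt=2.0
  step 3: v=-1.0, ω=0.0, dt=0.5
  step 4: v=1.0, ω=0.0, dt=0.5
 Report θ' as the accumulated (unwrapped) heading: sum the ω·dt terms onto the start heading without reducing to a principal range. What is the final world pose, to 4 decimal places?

(-5.2535, 2.0695, -1.8208)

step 1: θ'=-3.3208 (R=-0.7143) → pose (-3.3416, 3.2972, -3.3208)
step 2: θ'=-1.8208 (R=1.6667) → pose (-5.2535, 2.0695, -1.8208)
step 3: θ'=-1.8208 (straight) → pose (-5.1298, 2.5540, -1.8208)
step 4: θ'=-1.8208 (straight) → pose (-5.2535, 2.0695, -1.8208)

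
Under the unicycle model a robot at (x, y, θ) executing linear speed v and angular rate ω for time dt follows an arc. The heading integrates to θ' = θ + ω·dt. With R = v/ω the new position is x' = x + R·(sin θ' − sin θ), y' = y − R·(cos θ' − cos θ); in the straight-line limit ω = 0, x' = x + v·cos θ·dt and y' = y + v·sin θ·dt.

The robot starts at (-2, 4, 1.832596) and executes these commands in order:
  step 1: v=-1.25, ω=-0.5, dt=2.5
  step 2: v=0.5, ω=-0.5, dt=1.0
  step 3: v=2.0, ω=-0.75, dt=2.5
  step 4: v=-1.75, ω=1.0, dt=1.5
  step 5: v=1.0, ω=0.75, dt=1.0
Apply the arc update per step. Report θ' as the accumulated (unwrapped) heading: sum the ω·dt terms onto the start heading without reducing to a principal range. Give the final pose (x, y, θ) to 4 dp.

step 1: θ'=0.5826 (R=2.5000) → pose (-3.0393, 1.2654, 0.5826)
step 2: θ'=0.0826 (R=-1.0000) → pose (-2.5716, 1.4269, 0.0826)
step 3: θ'=-1.7924 (R=-2.6667) → pose (0.2498, -1.8168, -1.7924)
step 4: θ'=-0.2924 (R=-1.7500) → pose (-0.9529, 0.2436, -0.2924)
step 5: θ'=0.4576 (R=1.3333) → pose (0.0205, 0.3242, 0.4576)

(0.0205, 0.3242, 0.4576)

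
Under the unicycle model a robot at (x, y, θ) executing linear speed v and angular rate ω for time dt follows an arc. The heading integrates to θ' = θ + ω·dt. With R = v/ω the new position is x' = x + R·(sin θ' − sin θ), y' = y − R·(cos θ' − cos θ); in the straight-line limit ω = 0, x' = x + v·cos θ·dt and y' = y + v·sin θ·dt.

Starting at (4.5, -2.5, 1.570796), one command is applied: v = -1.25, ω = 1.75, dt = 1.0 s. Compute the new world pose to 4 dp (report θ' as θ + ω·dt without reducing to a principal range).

(5.3416, -3.2028, 3.3208)

θ' = 1.5708 + 1.75·1.0 = 3.3208
R = v/ω = -1.25/1.75 = -0.7143
x' = 4.5 + -0.7143·(sin 3.3208 − sin 1.5708) = 5.3416
y' = -2.5 − -0.7143·(cos 3.3208 − cos 1.5708) = -3.2028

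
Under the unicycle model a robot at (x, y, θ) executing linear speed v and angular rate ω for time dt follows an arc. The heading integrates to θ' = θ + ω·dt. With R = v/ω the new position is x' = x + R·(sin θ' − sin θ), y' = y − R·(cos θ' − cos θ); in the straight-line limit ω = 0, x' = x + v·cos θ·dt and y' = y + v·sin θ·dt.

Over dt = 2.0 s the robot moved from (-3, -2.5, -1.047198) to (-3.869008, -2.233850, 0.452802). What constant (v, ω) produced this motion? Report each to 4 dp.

Δθ = 0.452802 − -1.047198 = 1.500000
ω = Δθ/dt = 1.500000/2.0 = 0.7500
R = Δx/(sin θ' − sin θ) = -0.6667
v = R·ω = -0.6667·0.7500 = -0.5000

v = -0.5000, ω = 0.7500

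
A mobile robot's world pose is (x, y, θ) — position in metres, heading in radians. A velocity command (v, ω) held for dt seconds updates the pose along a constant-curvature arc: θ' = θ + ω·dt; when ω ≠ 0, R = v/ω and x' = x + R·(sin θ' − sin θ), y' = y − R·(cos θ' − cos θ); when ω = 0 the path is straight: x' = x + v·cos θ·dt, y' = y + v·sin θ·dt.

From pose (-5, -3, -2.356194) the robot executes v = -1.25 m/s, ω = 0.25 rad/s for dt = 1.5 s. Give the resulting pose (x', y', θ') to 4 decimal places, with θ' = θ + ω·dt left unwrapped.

θ' = -2.3562 + 0.25·1.5 = -1.9812
R = v/ω = -1.25/0.25 = -5.0000
x' = -5 + -5.0000·(sin -1.9812 − sin -2.3562) = -3.9507
y' = -3 − -5.0000·(cos -1.9812 − cos -2.3562) = -1.4593

(-3.9507, -1.4593, -1.9812)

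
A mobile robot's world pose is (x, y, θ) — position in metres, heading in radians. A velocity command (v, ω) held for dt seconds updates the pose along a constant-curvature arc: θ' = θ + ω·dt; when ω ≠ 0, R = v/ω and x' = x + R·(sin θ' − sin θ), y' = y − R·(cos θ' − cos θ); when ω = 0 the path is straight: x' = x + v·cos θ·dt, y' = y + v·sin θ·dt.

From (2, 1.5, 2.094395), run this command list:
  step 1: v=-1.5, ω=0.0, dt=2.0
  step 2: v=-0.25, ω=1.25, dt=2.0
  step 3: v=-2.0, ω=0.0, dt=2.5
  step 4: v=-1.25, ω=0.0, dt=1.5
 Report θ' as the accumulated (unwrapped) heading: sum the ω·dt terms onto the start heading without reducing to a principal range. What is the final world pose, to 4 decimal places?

(4.6811, 5.8056, 4.5944)

step 1: θ'=2.0944 (straight) → pose (3.5000, -1.0981, 2.0944)
step 2: θ'=4.5944 (R=-0.2000) → pose (3.8718, -1.0216, 4.5944)
step 3: θ'=4.5944 (straight) → pose (4.4604, 3.9436, 4.5944)
step 4: θ'=4.5944 (straight) → pose (4.6811, 5.8056, 4.5944)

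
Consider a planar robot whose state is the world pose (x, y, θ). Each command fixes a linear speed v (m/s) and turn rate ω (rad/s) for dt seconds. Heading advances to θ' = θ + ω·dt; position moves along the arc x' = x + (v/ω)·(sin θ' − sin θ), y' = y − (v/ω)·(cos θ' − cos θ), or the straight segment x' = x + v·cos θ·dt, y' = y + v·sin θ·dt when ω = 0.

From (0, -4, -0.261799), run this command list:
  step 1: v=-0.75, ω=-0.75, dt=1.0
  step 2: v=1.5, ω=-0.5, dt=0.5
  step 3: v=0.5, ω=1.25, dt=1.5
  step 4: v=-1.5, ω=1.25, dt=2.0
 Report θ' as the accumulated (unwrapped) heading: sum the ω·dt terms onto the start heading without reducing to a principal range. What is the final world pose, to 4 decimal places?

step 1: θ'=-1.0118 (R=1.0000) → pose (-0.5890, -3.5644, -1.0118)
step 2: θ'=-1.2618 (R=-3.0000) → pose (-0.2744, -4.2431, -1.2618)
step 3: θ'=0.6132 (R=0.4000) → pose (0.3368, -4.4486, 0.6132)
step 4: θ'=3.1132 (R=-1.2000) → pose (0.9934, -6.6295, 3.1132)

(0.9934, -6.6295, 3.1132)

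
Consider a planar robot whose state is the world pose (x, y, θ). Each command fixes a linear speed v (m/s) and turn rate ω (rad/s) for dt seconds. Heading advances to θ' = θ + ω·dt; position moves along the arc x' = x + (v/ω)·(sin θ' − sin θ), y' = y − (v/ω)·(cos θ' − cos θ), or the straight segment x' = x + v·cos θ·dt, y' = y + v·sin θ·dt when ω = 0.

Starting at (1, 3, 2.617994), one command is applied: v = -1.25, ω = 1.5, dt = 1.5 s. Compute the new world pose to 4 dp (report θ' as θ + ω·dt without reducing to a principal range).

θ' = 2.6180 + 1.5·1.5 = 4.8680
R = v/ω = -1.25/1.5 = -0.8333
x' = 1 + -0.8333·(sin 4.8680 − sin 2.6180) = 2.2399
y' = 3 − -0.8333·(cos 4.8680 − cos 2.6180) = 3.8508

(2.2399, 3.8508, 4.8680)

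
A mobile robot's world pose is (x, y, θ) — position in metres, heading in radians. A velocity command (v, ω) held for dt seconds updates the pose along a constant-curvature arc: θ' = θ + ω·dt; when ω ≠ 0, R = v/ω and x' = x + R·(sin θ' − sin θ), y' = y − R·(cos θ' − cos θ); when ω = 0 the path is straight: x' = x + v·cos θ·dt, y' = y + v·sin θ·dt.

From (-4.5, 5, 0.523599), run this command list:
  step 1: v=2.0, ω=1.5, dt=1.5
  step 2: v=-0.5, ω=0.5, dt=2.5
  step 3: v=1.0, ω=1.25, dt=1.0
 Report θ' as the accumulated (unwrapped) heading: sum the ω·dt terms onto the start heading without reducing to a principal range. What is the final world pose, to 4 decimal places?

(-3.6149, 6.7620, 5.2736)

step 1: θ'=2.7736 (R=1.3333) → pose (-4.6870, 7.3988, 2.7736)
step 2: θ'=4.0236 (R=-1.0000) → pose (-3.5552, 7.6962, 4.0236)
step 3: θ'=5.2736 (R=0.8000) → pose (-3.6149, 6.7620, 5.2736)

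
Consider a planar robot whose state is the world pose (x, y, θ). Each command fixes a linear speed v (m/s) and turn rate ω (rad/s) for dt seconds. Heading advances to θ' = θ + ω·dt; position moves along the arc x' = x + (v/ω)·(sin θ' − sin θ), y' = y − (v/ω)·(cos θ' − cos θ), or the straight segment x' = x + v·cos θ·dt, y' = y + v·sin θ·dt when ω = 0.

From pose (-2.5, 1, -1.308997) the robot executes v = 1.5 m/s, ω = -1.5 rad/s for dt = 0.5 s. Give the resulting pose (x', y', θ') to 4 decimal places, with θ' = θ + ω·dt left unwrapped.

θ' = -1.3090 + -1.5·0.5 = -2.0590
R = v/ω = 1.5/-1.5 = -1.0000
x' = -2.5 + -1.0000·(sin -2.0590 − sin -1.3090) = -2.5827
y' = 1 − -1.0000·(cos -2.0590 − cos -1.3090) = 0.2721

(-2.5827, 0.2721, -2.0590)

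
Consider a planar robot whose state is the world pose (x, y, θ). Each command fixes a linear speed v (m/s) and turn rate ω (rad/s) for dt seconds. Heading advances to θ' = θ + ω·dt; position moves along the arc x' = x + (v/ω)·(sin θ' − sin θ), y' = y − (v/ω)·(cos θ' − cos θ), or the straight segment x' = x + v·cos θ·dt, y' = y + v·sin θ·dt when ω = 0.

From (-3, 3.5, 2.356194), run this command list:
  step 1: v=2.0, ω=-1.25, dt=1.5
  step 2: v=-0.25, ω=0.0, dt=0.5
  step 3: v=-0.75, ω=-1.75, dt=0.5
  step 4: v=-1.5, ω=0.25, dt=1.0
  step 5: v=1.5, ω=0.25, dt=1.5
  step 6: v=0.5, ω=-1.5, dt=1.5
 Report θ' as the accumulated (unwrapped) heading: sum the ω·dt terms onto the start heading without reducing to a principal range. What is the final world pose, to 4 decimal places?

step 1: θ'=0.4812 (R=-1.6000) → pose (-2.6092, 6.0497, 0.4812)
step 2: θ'=0.4812 (straight) → pose (-2.7200, 5.9918, 0.4812)
step 3: θ'=-0.3938 (R=0.4286) → pose (-3.0828, 5.9760, -0.3938)
step 4: θ'=-0.1438 (R=-6.0000) → pose (-4.5251, 6.3733, -0.1438)
step 5: θ'=0.2312 (R=6.0000) → pose (-2.2904, 6.4710, 0.2312)
step 6: θ'=-2.0188 (R=-0.3333) → pose (-1.9136, 6.0021, -2.0188)

(-1.9136, 6.0021, -2.0188)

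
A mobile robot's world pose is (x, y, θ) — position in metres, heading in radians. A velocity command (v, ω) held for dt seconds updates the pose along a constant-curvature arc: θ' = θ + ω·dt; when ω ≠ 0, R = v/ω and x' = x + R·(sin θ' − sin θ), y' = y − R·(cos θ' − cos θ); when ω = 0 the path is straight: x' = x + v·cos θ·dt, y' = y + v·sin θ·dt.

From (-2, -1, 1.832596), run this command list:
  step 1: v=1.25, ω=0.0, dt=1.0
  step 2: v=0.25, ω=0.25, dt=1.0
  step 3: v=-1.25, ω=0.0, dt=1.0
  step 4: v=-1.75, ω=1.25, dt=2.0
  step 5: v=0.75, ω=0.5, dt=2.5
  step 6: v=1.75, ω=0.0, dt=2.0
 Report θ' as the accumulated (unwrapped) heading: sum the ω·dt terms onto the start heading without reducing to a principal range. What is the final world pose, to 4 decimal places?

step 1: θ'=1.8326 (straight) → pose (-2.3235, 0.2074, 1.8326)
step 2: θ'=2.0826 (R=1.0000) → pose (-2.4176, 0.4383, 2.0826)
step 3: θ'=2.0826 (straight) → pose (-1.8054, -0.6515, 2.0826)
step 4: θ'=4.5826 (R=-1.4000) → pose (0.8034, -0.1471, 4.5826)
step 5: θ'=5.8326 (R=1.5000) → pose (1.6376, -1.6915, 5.8326)
step 6: θ'=5.8326 (straight) → pose (4.7882, -3.2157, 5.8326)

(4.7882, -3.2157, 5.8326)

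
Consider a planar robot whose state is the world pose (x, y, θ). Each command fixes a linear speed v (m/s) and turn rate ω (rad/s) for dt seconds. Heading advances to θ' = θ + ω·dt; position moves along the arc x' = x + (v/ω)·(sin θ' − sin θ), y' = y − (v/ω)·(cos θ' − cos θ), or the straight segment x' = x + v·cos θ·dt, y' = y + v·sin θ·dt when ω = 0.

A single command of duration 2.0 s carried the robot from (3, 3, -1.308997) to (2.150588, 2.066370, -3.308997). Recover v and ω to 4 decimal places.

Δθ = -3.308997 − -1.308997 = -2.000000
ω = Δθ/dt = -2.000000/2.0 = -1.0000
R = −Δy/(cos θ' − cos θ) = -0.7500
v = R·ω = -0.7500·-1.0000 = 0.7500

v = 0.7500, ω = -1.0000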